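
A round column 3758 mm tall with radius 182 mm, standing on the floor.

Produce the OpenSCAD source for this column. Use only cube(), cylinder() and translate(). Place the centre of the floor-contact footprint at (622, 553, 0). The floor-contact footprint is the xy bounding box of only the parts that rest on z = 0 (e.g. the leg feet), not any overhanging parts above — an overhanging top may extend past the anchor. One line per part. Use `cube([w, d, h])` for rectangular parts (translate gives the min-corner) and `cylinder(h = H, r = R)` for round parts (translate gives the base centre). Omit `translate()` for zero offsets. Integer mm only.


translate([622, 553, 0]) cylinder(h = 3758, r = 182);


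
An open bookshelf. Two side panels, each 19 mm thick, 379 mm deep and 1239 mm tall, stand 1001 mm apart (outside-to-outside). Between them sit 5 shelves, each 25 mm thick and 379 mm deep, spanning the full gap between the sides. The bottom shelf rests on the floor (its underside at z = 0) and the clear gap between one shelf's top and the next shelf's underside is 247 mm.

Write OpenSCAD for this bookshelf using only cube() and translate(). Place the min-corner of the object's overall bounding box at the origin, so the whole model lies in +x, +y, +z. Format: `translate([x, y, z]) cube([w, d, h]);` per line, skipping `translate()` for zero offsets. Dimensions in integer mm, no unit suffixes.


cube([19, 379, 1239]);
translate([982, 0, 0]) cube([19, 379, 1239]);
translate([19, 0, 0]) cube([963, 379, 25]);
translate([19, 0, 272]) cube([963, 379, 25]);
translate([19, 0, 544]) cube([963, 379, 25]);
translate([19, 0, 816]) cube([963, 379, 25]);
translate([19, 0, 1088]) cube([963, 379, 25]);


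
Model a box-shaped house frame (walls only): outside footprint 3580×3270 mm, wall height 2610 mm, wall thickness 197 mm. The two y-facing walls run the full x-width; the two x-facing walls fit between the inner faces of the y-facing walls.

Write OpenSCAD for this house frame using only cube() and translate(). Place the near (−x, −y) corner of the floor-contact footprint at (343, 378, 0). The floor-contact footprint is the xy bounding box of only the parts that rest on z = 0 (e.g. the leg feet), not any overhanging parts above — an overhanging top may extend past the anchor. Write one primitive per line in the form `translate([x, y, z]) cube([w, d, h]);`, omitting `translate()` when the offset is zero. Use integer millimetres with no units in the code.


translate([343, 378, 0]) cube([3580, 197, 2610]);
translate([343, 3451, 0]) cube([3580, 197, 2610]);
translate([343, 575, 0]) cube([197, 2876, 2610]);
translate([3726, 575, 0]) cube([197, 2876, 2610]);


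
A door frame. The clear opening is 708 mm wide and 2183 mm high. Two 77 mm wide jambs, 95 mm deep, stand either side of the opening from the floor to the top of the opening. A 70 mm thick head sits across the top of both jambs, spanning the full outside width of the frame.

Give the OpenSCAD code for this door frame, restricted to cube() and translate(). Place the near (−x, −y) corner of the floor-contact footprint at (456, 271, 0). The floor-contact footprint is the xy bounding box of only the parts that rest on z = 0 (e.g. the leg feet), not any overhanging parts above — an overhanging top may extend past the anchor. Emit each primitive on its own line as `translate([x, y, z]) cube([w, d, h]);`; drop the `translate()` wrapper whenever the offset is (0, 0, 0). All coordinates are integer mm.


translate([456, 271, 0]) cube([77, 95, 2183]);
translate([1241, 271, 0]) cube([77, 95, 2183]);
translate([456, 271, 2183]) cube([862, 95, 70]);


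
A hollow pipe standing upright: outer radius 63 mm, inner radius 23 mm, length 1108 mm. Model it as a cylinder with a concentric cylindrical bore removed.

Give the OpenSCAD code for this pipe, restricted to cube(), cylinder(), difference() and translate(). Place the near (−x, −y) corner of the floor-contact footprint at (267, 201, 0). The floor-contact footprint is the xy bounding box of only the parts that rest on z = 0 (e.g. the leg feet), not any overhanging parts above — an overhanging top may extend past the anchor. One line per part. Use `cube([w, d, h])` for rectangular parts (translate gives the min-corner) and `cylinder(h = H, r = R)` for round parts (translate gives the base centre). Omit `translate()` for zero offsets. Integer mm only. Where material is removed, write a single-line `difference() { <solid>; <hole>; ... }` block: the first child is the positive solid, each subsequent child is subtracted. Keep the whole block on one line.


difference() { translate([330, 264, 0]) cylinder(h = 1108, r = 63); translate([330, 264, 0]) cylinder(h = 1108, r = 23); }


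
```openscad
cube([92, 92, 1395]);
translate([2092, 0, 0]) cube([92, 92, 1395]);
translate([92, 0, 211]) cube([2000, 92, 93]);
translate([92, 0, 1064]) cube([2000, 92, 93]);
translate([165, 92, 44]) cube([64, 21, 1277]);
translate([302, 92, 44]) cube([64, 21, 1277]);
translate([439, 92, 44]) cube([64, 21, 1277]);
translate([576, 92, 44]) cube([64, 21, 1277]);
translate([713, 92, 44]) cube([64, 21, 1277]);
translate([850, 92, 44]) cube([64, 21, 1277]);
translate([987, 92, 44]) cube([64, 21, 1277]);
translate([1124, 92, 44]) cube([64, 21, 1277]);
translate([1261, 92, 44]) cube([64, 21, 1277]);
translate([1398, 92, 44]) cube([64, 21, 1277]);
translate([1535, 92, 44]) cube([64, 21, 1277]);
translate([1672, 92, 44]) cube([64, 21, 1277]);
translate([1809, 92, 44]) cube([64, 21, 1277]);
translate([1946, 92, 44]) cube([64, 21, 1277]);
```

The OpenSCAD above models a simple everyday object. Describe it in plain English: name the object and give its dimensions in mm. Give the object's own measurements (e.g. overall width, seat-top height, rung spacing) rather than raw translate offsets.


A fence section. Two 92×92 mm posts, 1395 mm tall, stand on the floor with a clear span of 2000 mm between their inner faces. Two horizontal rails of 92×93 mm section span the gap between the posts with their undersides at z = 211 mm and z = 1064 mm, flush with the posts' −y face. 14 pickets, each 64 mm wide, 21 mm thick and 1277 mm tall, are fixed to the +y face of the rails with their bottoms at z = 44 mm, spaced across the span with a 73 mm gap after the −x post and between neighbouring pickets, with 82 mm left before the +x post.


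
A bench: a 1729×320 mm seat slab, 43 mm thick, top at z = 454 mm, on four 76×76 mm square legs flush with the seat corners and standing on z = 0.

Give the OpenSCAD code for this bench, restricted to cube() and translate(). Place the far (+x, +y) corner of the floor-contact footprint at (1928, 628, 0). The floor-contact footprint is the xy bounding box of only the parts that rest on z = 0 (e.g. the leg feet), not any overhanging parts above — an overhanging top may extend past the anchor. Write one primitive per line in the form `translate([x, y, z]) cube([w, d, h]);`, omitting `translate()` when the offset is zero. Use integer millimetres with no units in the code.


// leg_h = 454 − 43 = 411
translate([199, 308, 411]) cube([1729, 320, 43]);
translate([199, 308, 0]) cube([76, 76, 411]);
translate([199, 552, 0]) cube([76, 76, 411]);
translate([1852, 308, 0]) cube([76, 76, 411]);
translate([1852, 552, 0]) cube([76, 76, 411]);


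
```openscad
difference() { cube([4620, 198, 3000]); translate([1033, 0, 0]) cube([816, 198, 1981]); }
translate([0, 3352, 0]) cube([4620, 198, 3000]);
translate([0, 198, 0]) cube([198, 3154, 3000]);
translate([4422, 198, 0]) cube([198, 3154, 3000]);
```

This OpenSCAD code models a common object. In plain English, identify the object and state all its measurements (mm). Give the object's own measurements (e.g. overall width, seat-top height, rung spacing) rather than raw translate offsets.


A single room: four walls, each 3000 mm tall and 198 mm thick, enclosing an outside footprint 4620×3550 mm (x × y), no floor or roof. The front and back walls (−y and +y sides) run the full x-width; the side walls fit between their inner faces. A door opening 816 mm wide and 1981 mm tall is cut through the front wall from the floor up, its −x edge 1033 mm from the wall's −x end.


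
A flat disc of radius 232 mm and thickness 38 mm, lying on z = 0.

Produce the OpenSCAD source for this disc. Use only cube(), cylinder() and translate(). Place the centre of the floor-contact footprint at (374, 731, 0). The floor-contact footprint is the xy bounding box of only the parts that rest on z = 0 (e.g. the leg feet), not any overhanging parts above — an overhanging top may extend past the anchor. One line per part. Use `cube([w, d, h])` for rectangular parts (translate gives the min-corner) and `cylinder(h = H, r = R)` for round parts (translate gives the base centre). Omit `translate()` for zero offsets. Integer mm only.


translate([374, 731, 0]) cylinder(h = 38, r = 232);


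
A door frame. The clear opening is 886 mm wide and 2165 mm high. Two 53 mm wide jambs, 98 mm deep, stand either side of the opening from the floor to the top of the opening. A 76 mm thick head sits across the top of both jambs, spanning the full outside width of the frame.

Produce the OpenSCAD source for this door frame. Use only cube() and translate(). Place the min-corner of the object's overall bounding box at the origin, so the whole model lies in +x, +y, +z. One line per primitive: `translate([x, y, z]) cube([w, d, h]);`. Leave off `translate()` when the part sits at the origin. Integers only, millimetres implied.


cube([53, 98, 2165]);
translate([939, 0, 0]) cube([53, 98, 2165]);
translate([0, 0, 2165]) cube([992, 98, 76]);


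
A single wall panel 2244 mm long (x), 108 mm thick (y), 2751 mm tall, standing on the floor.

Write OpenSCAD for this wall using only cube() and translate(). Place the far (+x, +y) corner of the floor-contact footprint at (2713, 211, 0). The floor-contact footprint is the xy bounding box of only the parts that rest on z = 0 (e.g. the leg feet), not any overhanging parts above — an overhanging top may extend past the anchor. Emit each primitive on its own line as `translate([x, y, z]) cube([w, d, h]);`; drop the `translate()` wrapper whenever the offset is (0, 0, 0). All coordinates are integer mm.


translate([469, 103, 0]) cube([2244, 108, 2751]);


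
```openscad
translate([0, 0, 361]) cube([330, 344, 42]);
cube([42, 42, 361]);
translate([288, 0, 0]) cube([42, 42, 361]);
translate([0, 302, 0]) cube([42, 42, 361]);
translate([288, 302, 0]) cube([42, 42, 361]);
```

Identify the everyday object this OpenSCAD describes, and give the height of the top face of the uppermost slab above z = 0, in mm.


A stool. The seat height is 403 mm.

A 330×344×42 slab at z = 361 on four corner posts — a stool. The seat top is 361 + 42 = 403 mm.


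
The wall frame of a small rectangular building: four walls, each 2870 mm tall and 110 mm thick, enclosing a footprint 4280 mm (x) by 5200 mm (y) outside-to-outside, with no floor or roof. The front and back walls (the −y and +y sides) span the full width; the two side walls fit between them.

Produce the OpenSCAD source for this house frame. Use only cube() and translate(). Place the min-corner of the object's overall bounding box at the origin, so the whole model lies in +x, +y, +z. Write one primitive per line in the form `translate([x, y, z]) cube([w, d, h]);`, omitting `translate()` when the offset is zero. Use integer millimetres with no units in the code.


cube([4280, 110, 2870]);
translate([0, 5090, 0]) cube([4280, 110, 2870]);
translate([0, 110, 0]) cube([110, 4980, 2870]);
translate([4170, 110, 0]) cube([110, 4980, 2870]);


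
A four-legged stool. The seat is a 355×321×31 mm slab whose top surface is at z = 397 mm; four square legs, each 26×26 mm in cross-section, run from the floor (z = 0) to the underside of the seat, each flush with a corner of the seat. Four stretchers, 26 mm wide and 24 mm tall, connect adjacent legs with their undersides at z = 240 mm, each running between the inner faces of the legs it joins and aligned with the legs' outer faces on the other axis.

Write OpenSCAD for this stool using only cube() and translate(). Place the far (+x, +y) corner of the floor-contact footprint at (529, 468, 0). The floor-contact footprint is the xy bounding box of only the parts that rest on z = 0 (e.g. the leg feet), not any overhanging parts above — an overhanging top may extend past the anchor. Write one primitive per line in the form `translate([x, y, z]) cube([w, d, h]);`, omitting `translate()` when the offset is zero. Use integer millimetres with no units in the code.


translate([174, 147, 366]) cube([355, 321, 31]);
translate([174, 147, 0]) cube([26, 26, 366]);
translate([503, 147, 0]) cube([26, 26, 366]);
translate([174, 442, 0]) cube([26, 26, 366]);
translate([503, 442, 0]) cube([26, 26, 366]);
translate([200, 147, 240]) cube([303, 26, 24]);
translate([200, 442, 240]) cube([303, 26, 24]);
translate([174, 173, 240]) cube([26, 269, 24]);
translate([503, 173, 240]) cube([26, 269, 24]);


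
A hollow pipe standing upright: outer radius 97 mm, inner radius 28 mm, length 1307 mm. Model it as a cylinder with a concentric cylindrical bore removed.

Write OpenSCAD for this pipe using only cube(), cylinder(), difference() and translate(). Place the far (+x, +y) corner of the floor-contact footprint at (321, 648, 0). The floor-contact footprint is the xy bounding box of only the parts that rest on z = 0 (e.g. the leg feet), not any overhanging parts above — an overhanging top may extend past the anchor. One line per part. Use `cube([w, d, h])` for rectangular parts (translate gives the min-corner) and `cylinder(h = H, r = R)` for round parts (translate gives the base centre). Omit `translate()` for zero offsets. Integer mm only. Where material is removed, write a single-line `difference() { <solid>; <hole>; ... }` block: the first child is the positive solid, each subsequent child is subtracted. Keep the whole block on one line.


difference() { translate([224, 551, 0]) cylinder(h = 1307, r = 97); translate([224, 551, 0]) cylinder(h = 1307, r = 28); }


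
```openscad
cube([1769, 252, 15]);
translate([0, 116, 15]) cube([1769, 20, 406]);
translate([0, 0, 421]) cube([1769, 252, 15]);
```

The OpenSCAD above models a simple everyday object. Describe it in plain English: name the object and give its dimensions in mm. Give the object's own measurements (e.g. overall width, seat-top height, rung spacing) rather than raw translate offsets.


An I-beam lying along x, 1769 mm long. Overall section height 436 mm. Two flanges 252 mm wide (y) and 15 mm thick, one on the floor and one at the top; a web 20 mm thick runs between them, centred on the flange width.


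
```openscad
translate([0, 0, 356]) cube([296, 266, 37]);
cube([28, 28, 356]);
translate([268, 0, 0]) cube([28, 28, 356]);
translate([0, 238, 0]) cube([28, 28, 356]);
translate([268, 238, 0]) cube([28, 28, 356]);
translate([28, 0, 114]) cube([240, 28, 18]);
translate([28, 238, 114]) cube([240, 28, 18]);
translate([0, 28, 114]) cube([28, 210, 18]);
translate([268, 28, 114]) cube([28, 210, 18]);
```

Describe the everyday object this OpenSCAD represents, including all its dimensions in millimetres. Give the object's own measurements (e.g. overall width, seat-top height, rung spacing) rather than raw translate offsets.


A simple wooden stool: a rectangular seat 296 mm (x) by 266 mm (y), 37 mm thick, top face at z = 393 mm, on four square legs, each 28×28 mm in cross-section. The legs rest on z = 0, each flush with a corner of the seat. Four stretchers, 28 mm wide and 18 mm tall, connect adjacent legs with their undersides at z = 114 mm, each running between the inner faces of the legs it joins and aligned with the legs' outer faces on the other axis.


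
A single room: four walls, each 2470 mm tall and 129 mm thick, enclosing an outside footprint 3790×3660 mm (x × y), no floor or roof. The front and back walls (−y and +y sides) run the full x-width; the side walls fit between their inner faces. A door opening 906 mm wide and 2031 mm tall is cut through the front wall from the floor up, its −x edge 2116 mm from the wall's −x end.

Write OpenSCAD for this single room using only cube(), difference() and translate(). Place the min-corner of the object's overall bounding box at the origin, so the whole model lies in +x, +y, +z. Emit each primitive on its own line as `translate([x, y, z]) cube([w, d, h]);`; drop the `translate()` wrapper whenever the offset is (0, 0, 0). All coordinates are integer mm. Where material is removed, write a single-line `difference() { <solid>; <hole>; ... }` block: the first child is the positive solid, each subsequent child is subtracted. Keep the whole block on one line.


difference() { cube([3790, 129, 2470]); translate([2116, 0, 0]) cube([906, 129, 2031]); }
translate([0, 3531, 0]) cube([3790, 129, 2470]);
translate([0, 129, 0]) cube([129, 3402, 2470]);
translate([3661, 129, 0]) cube([129, 3402, 2470]);


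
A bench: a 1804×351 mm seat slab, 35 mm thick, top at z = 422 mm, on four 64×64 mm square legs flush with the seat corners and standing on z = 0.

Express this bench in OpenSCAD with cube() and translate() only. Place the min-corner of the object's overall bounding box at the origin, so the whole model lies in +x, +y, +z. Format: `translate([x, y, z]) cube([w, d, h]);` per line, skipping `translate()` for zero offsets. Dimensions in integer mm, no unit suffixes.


// leg_h = 422 − 35 = 387
translate([0, 0, 387]) cube([1804, 351, 35]);
cube([64, 64, 387]);
translate([0, 287, 0]) cube([64, 64, 387]);
translate([1740, 0, 0]) cube([64, 64, 387]);
translate([1740, 287, 0]) cube([64, 64, 387]);


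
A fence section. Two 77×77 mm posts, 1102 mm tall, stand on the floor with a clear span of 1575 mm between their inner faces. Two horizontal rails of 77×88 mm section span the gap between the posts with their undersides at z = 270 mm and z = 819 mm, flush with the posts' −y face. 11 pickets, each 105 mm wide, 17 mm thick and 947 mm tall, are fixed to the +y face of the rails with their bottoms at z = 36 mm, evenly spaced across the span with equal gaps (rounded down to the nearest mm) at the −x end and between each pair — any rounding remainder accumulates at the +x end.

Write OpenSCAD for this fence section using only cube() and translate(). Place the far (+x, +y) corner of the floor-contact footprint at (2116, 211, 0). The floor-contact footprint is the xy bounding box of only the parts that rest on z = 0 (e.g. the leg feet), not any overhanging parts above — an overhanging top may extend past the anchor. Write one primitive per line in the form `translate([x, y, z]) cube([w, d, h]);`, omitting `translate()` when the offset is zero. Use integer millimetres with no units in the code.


translate([387, 134, 0]) cube([77, 77, 1102]);
translate([2039, 134, 0]) cube([77, 77, 1102]);
translate([464, 134, 270]) cube([1575, 77, 88]);
translate([464, 134, 819]) cube([1575, 77, 88]);
translate([499, 211, 36]) cube([105, 17, 947]);
translate([639, 211, 36]) cube([105, 17, 947]);
translate([779, 211, 36]) cube([105, 17, 947]);
translate([919, 211, 36]) cube([105, 17, 947]);
translate([1059, 211, 36]) cube([105, 17, 947]);
translate([1199, 211, 36]) cube([105, 17, 947]);
translate([1339, 211, 36]) cube([105, 17, 947]);
translate([1479, 211, 36]) cube([105, 17, 947]);
translate([1619, 211, 36]) cube([105, 17, 947]);
translate([1759, 211, 36]) cube([105, 17, 947]);
translate([1899, 211, 36]) cube([105, 17, 947]);


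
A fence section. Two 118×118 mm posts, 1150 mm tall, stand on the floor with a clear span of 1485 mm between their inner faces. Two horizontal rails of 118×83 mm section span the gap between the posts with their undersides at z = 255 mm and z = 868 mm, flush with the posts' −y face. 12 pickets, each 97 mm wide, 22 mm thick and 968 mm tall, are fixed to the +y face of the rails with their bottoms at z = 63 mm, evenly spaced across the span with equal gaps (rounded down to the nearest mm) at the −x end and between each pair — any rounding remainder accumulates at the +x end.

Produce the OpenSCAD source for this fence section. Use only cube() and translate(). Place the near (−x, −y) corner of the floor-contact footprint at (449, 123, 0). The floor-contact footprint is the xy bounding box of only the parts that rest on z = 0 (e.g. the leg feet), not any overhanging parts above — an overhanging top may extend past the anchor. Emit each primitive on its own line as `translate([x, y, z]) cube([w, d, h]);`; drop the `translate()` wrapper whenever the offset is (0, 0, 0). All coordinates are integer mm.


translate([449, 123, 0]) cube([118, 118, 1150]);
translate([2052, 123, 0]) cube([118, 118, 1150]);
translate([567, 123, 255]) cube([1485, 118, 83]);
translate([567, 123, 868]) cube([1485, 118, 83]);
translate([591, 241, 63]) cube([97, 22, 968]);
translate([712, 241, 63]) cube([97, 22, 968]);
translate([833, 241, 63]) cube([97, 22, 968]);
translate([954, 241, 63]) cube([97, 22, 968]);
translate([1075, 241, 63]) cube([97, 22, 968]);
translate([1196, 241, 63]) cube([97, 22, 968]);
translate([1317, 241, 63]) cube([97, 22, 968]);
translate([1438, 241, 63]) cube([97, 22, 968]);
translate([1559, 241, 63]) cube([97, 22, 968]);
translate([1680, 241, 63]) cube([97, 22, 968]);
translate([1801, 241, 63]) cube([97, 22, 968]);
translate([1922, 241, 63]) cube([97, 22, 968]);


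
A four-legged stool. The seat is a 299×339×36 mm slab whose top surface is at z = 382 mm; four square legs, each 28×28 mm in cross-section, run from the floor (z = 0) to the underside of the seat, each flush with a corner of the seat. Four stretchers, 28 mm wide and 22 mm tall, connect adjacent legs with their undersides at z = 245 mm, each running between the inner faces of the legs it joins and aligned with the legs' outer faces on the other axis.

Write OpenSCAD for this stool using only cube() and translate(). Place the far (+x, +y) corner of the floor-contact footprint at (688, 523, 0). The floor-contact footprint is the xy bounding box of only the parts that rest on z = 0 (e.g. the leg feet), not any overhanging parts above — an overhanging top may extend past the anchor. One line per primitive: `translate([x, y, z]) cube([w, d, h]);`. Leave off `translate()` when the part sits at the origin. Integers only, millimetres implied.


// leg_h = 382 - 36 = 346
// stretcher span = 299 - 2*28 = 243
translate([389, 184, 346]) cube([299, 339, 36]);
translate([389, 184, 0]) cube([28, 28, 346]);
translate([660, 184, 0]) cube([28, 28, 346]);
translate([389, 495, 0]) cube([28, 28, 346]);
translate([660, 495, 0]) cube([28, 28, 346]);
translate([417, 184, 245]) cube([243, 28, 22]);
translate([417, 495, 245]) cube([243, 28, 22]);
translate([389, 212, 245]) cube([28, 283, 22]);
translate([660, 212, 245]) cube([28, 283, 22]);


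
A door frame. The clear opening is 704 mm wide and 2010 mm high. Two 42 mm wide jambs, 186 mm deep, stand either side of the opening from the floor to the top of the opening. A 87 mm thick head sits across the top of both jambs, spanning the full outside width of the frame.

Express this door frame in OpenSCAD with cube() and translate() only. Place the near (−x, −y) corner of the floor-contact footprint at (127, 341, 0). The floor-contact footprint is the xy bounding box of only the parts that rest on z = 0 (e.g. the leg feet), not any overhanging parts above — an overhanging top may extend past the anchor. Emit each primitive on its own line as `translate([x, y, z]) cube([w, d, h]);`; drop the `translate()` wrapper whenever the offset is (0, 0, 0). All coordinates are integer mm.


translate([127, 341, 0]) cube([42, 186, 2010]);
translate([873, 341, 0]) cube([42, 186, 2010]);
translate([127, 341, 2010]) cube([788, 186, 87]);


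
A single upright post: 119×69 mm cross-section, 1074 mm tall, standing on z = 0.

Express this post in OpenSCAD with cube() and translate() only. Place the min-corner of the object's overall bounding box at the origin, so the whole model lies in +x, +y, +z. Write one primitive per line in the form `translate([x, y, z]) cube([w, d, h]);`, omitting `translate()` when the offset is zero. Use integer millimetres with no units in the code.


cube([119, 69, 1074]);


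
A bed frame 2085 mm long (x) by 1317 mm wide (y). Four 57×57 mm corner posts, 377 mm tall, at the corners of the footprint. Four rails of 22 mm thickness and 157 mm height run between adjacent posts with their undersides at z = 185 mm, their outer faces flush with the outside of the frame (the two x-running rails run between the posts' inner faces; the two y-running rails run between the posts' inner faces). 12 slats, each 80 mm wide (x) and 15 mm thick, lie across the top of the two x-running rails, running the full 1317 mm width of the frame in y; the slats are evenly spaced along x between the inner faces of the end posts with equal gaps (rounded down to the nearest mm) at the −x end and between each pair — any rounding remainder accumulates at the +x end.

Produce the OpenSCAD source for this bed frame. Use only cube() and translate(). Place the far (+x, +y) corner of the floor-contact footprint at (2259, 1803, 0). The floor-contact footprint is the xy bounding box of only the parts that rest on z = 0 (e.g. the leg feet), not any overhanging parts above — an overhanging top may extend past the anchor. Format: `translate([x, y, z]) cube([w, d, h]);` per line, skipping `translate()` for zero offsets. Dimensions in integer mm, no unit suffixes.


translate([174, 486, 0]) cube([57, 57, 377]);
translate([174, 1746, 0]) cube([57, 57, 377]);
translate([2202, 486, 0]) cube([57, 57, 377]);
translate([2202, 1746, 0]) cube([57, 57, 377]);
translate([231, 486, 185]) cube([1971, 22, 157]);
translate([231, 1781, 185]) cube([1971, 22, 157]);
translate([174, 543, 185]) cube([22, 1203, 157]);
translate([2237, 543, 185]) cube([22, 1203, 157]);
translate([308, 486, 342]) cube([80, 1317, 15]);
translate([465, 486, 342]) cube([80, 1317, 15]);
translate([622, 486, 342]) cube([80, 1317, 15]);
translate([779, 486, 342]) cube([80, 1317, 15]);
translate([936, 486, 342]) cube([80, 1317, 15]);
translate([1093, 486, 342]) cube([80, 1317, 15]);
translate([1250, 486, 342]) cube([80, 1317, 15]);
translate([1407, 486, 342]) cube([80, 1317, 15]);
translate([1564, 486, 342]) cube([80, 1317, 15]);
translate([1721, 486, 342]) cube([80, 1317, 15]);
translate([1878, 486, 342]) cube([80, 1317, 15]);
translate([2035, 486, 342]) cube([80, 1317, 15]);


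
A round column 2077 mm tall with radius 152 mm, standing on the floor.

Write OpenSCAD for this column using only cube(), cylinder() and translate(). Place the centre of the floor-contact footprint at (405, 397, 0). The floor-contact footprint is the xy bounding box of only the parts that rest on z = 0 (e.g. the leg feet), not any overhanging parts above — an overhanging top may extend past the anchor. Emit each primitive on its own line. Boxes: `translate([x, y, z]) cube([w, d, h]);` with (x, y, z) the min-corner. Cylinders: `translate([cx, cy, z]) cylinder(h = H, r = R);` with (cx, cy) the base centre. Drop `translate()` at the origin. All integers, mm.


translate([405, 397, 0]) cylinder(h = 2077, r = 152);


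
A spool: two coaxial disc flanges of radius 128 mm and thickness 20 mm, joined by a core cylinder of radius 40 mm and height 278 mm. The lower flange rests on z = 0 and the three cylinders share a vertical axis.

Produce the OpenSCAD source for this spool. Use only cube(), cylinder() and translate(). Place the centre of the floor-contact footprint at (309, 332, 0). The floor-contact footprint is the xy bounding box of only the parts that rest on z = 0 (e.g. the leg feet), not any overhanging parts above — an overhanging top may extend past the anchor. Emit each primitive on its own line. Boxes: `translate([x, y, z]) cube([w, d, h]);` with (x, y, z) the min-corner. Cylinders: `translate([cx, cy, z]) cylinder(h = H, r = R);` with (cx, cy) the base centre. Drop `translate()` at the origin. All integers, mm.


translate([309, 332, 0]) cylinder(h = 20, r = 128);
translate([309, 332, 20]) cylinder(h = 278, r = 40);
translate([309, 332, 298]) cylinder(h = 20, r = 128);


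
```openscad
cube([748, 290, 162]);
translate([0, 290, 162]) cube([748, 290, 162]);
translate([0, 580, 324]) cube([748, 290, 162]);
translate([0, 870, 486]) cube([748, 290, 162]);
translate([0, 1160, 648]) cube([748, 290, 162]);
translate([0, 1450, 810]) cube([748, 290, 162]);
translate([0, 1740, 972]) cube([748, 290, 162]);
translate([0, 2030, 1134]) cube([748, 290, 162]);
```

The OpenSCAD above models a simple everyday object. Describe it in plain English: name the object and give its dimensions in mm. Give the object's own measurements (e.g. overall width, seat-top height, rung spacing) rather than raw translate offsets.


A straight staircase of 8 solid steps. Each step is 748 mm wide (x), 290 mm deep (y, the going) and 162 mm tall (the rise). The first step rests on the floor; each subsequent step sits one going further in +y and one rise higher in +z, directly behind and above the previous step with no overlap.


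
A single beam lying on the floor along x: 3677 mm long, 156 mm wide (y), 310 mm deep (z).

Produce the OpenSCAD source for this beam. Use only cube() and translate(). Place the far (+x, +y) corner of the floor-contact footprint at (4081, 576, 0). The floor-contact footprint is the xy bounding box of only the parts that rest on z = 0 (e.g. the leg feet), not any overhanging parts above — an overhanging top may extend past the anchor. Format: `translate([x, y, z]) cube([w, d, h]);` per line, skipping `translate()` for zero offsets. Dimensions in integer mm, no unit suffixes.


translate([404, 420, 0]) cube([3677, 156, 310]);


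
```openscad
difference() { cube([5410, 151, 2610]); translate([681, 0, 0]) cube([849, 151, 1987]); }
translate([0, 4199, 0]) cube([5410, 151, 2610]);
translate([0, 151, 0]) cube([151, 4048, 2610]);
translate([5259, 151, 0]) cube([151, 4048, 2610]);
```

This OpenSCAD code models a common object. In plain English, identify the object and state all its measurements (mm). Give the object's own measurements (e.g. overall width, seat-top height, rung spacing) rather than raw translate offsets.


A single room: four walls, each 2610 mm tall and 151 mm thick, enclosing an outside footprint 5410×4350 mm (x × y), no floor or roof. The front and back walls (−y and +y sides) run the full x-width; the side walls fit between their inner faces. A door opening 849 mm wide and 1987 mm tall is cut through the front wall from the floor up, its −x edge 681 mm from the wall's −x end.


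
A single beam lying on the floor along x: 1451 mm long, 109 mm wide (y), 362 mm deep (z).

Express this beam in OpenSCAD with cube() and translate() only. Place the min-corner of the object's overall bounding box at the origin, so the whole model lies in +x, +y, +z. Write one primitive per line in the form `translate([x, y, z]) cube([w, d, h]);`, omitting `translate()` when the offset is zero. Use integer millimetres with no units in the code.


cube([1451, 109, 362]);


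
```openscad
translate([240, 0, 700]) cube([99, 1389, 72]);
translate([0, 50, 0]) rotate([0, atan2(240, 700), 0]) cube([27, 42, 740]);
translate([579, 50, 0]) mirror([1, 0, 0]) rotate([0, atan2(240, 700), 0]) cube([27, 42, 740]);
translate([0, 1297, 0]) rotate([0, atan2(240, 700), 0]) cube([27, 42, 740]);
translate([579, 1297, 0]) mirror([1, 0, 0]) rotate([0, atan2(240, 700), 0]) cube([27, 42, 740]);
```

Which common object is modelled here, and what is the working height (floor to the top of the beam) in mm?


A sawhorse. The overall height is 772 mm.

A beam across two mirrored pairs of raked legs — a sawhorse. The beam's underside is at z = 700 (matching the legs' vertical rise in atan2(240, 700)) and the beam is 72 mm tall, so its top is at 700 + 72 = 772 mm. The raked legs top out at the beam's underside, so that is the highest point.


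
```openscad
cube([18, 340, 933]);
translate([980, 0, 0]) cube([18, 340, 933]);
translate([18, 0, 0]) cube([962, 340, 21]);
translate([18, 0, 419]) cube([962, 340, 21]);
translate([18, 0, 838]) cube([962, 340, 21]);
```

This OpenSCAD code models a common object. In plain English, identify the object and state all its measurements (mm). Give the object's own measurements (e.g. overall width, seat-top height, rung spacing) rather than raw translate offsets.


An open bookshelf. Two side panels, each 18 mm thick, 340 mm deep and 933 mm tall, stand 998 mm apart (outside-to-outside). Between them sit 3 shelves, each 21 mm thick and 340 mm deep, spanning the full gap between the sides. The bottom shelf rests on the floor (its underside at z = 0) and the clear gap between one shelf's top and the next shelf's underside is 398 mm.


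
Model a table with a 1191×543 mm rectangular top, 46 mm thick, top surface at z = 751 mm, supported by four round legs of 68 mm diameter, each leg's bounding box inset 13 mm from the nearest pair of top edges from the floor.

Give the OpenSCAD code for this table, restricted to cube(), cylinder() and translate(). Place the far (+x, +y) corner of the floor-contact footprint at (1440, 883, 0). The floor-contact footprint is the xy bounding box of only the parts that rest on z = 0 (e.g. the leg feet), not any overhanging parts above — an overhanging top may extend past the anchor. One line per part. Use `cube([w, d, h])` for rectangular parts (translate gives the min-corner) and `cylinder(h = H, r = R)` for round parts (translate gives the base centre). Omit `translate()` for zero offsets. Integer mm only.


translate([262, 353, 705]) cube([1191, 543, 46]);
translate([309, 400, 0]) cylinder(h = 705, r = 34);
translate([1406, 400, 0]) cylinder(h = 705, r = 34);
translate([309, 849, 0]) cylinder(h = 705, r = 34);
translate([1406, 849, 0]) cylinder(h = 705, r = 34);


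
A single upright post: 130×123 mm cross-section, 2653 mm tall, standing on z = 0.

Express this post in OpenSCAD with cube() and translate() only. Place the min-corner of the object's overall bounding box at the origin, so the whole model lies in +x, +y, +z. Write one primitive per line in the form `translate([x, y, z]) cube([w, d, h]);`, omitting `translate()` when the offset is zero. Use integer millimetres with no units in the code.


cube([130, 123, 2653]);


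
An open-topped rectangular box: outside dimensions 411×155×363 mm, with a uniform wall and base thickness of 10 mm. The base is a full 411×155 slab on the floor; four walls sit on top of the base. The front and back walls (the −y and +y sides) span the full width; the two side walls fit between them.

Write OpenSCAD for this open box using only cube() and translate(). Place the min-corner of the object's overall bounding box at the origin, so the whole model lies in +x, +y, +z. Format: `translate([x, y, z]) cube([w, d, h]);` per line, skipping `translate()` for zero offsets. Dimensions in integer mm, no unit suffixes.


cube([411, 155, 10]);
translate([0, 0, 10]) cube([411, 10, 353]);
translate([0, 145, 10]) cube([411, 10, 353]);
translate([0, 10, 10]) cube([10, 135, 353]);
translate([401, 10, 10]) cube([10, 135, 353]);


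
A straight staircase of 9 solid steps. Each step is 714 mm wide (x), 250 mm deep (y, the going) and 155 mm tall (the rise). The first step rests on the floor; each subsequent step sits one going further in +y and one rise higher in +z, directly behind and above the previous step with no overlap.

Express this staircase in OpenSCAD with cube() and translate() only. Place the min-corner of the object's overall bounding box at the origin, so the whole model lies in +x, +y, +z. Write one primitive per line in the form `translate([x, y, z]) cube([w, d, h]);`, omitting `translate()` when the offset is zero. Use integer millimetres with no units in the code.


cube([714, 250, 155]);
translate([0, 250, 155]) cube([714, 250, 155]);
translate([0, 500, 310]) cube([714, 250, 155]);
translate([0, 750, 465]) cube([714, 250, 155]);
translate([0, 1000, 620]) cube([714, 250, 155]);
translate([0, 1250, 775]) cube([714, 250, 155]);
translate([0, 1500, 930]) cube([714, 250, 155]);
translate([0, 1750, 1085]) cube([714, 250, 155]);
translate([0, 2000, 1240]) cube([714, 250, 155]);


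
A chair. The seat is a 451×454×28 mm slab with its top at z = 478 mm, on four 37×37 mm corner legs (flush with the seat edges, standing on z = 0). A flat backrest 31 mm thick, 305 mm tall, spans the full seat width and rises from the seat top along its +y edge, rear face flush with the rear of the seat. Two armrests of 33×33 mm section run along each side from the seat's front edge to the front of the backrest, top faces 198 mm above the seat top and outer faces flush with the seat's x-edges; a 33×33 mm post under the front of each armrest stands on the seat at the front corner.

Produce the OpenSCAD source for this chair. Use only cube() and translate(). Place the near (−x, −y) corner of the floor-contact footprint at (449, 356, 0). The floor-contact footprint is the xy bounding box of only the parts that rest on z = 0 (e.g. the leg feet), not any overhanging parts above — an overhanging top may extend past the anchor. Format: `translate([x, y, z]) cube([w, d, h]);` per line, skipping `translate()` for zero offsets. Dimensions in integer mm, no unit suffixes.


translate([449, 356, 450]) cube([451, 454, 28]);
translate([449, 356, 0]) cube([37, 37, 450]);
translate([863, 356, 0]) cube([37, 37, 450]);
translate([449, 773, 0]) cube([37, 37, 450]);
translate([863, 773, 0]) cube([37, 37, 450]);
translate([449, 779, 478]) cube([451, 31, 305]);
translate([449, 356, 643]) cube([33, 423, 33]);
translate([867, 356, 643]) cube([33, 423, 33]);
translate([449, 356, 478]) cube([33, 33, 165]);
translate([867, 356, 478]) cube([33, 33, 165]);


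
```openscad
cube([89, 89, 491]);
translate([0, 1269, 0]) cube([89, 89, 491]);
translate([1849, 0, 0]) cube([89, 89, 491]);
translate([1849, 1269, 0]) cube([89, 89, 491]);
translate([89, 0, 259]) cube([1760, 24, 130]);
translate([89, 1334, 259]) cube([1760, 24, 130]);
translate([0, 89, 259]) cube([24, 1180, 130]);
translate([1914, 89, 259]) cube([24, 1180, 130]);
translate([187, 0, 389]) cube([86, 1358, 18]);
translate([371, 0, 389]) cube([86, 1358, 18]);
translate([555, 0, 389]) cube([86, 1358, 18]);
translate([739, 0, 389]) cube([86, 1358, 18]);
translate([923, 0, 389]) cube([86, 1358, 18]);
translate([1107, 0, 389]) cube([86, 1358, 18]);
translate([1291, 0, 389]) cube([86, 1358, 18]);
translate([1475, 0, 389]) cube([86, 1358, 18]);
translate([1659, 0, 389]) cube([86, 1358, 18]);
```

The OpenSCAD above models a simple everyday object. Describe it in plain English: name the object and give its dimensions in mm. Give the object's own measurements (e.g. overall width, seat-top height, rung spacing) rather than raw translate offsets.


A bed frame 1938 mm long (x) by 1358 mm wide (y). Four 89×89 mm corner posts, 491 mm tall, at the corners of the footprint. Four rails of 24 mm thickness and 130 mm height run between adjacent posts with their undersides at z = 259 mm, their outer faces flush with the outside of the frame (the two x-running rails run between the posts' inner faces; the two y-running rails run between the posts' inner faces). 9 slats, each 86 mm wide (x) and 18 mm thick, lie across the top of the two x-running rails, running the full 1358 mm width of the frame in y; along x they sit between the end posts with a 98 mm gap after the −x posts and between neighbouring slats, leaving 104 mm before the +x posts.


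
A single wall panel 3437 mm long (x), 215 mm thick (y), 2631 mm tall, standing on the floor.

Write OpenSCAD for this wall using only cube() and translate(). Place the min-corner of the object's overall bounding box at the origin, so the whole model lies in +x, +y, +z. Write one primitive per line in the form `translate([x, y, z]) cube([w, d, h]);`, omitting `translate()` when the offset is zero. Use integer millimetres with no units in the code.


cube([3437, 215, 2631]);


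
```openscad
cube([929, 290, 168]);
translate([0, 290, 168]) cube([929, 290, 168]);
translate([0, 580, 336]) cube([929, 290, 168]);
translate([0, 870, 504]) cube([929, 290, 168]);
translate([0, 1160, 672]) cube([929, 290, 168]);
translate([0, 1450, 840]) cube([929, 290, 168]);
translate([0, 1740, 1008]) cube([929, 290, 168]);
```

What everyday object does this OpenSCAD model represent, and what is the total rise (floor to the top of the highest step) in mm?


A staircase. The total rise is 1176 mm.

7 identical blocks, each offset up and back from the previous — a staircase. Each step is 168 mm tall and there are 7 of them, so the total rise is 7 × 168 = 1176 mm.
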